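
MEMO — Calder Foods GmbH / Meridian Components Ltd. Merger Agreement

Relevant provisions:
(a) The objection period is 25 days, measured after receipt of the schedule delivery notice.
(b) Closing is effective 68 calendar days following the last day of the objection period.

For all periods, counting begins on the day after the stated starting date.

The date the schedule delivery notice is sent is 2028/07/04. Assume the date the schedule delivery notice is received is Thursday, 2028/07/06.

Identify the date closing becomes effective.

2028/10/07

Adding 25 calendar days to 2028/07/06 gives 2028/07/31, which is the last day of the objection period.
The date closing becomes effective: 2028/07/31 + 68 days = 2028/10/07.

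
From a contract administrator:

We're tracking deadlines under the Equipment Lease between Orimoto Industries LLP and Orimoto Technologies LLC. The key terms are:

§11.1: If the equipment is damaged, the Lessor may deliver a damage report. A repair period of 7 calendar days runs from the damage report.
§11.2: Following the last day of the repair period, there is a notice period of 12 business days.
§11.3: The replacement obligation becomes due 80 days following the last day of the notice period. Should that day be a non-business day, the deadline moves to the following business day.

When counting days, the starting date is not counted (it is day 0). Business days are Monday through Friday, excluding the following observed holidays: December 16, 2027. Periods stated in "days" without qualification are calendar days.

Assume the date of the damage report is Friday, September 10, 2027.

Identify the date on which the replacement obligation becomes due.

The last day of the repair period: 7 calendar days after September 10, 2027 is September 17, 2027.
The last day of the notice period: 12 business days after Friday, September 17, 2027, skipping weekends — Sep 20, Sep 21, Sep 22, Sep 23, …, Oct 1, Oct 4, Oct 5 — lands on Tuesday, October 5, 2027.
The date on which the replacement obligation becomes due: October 5, 2027 + 80 days = December 24, 2027. December 24, 2027 is a Friday and is not a listed holiday, so no roll-forward applies.

December 24, 2027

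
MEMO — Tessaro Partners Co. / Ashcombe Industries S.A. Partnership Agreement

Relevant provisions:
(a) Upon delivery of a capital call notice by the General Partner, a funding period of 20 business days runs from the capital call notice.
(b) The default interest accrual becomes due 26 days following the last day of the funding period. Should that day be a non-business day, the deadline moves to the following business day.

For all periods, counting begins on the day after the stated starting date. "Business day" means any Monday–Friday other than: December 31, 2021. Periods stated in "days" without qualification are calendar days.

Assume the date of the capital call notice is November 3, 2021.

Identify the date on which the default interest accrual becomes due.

From Wednesday, November 3, 2021, 20 business days (Nov 4, Nov 5, Nov 8, Nov 9, …, Nov 29, Nov 30, Dec 1, skipping weekends) brings us to Wednesday, December 1, 2021, which is the last day of the funding period.
The date on which the default interest accrual becomes due: December 1, 2021 + 26 days = December 27, 2021. December 27, 2021 is a Monday and is not a listed holiday, so no roll-forward applies.

December 27, 2021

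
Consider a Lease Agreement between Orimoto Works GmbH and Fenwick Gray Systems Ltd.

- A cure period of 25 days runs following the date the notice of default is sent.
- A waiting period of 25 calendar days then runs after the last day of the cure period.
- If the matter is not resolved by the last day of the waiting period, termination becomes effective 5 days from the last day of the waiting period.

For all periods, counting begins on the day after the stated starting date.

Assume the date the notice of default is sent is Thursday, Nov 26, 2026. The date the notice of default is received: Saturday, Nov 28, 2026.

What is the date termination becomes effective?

Jan 20, 2027

The last day of the cure period: 25 calendar days after Nov 26, 2026 is Dec 21, 2026.
Adding 25 calendar days to Dec 21, 2026 gives Jan 15, 2027, which is the last day of the waiting period.
The date termination becomes effective: Jan 15, 2027 + 5 days = Jan 20, 2027.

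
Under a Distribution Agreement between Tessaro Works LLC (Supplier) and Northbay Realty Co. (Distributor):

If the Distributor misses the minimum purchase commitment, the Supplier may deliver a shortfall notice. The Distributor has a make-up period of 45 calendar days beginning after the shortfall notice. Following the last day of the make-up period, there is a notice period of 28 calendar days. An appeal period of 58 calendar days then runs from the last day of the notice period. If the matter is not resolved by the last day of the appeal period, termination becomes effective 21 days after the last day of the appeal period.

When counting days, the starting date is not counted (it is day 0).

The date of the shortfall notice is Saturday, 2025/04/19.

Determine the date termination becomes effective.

2025/09/18

The last day of the make-up period: 2025/04/19 + 45 days = 2025/06/03.
The last day of the notice period: 28 calendar days after 2025/06/03 is 2025/07/01.
Adding 58 calendar days to 2025/07/01 gives 2025/08/28, which is the last day of the appeal period.
The date termination becomes effective: 21 calendar days after 2025/08/28 is 2025/09/18.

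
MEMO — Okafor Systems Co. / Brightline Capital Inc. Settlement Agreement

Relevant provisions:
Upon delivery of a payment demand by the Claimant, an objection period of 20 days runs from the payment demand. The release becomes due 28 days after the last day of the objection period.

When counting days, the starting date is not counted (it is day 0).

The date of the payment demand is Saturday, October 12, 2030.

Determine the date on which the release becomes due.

Adding 20 calendar days to October 12, 2030 gives November 1, 2030, which is the last day of the objection period.
The date on which the release becomes due: 28 calendar days after November 1, 2030 is November 29, 2030.

November 29, 2030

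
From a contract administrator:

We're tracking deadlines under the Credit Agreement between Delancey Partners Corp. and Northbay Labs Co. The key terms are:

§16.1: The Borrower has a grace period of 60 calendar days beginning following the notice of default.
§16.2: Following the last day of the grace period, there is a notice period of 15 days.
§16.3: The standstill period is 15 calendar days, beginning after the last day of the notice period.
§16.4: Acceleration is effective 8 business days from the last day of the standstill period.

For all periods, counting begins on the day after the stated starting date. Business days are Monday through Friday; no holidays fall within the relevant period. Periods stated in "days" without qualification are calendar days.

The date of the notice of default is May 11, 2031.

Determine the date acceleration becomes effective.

The last day of the grace period: May 11, 2031 + 60 days = Jul 10, 2031.
The last day of the notice period: Jul 10, 2031 + 15 days = Jul 25, 2031.
The last day of the standstill period: Jul 25, 2031 + 15 days = Aug 9, 2031.
The date acceleration becomes effective: 8 business days after Saturday, Aug 9, 2031, skipping weekends — Aug 11, Aug 12, Aug 13, Aug 14, Aug 15, Aug 18, Aug 19, Aug 20 — lands on Wednesday, Aug 20, 2031.

Aug 20, 2031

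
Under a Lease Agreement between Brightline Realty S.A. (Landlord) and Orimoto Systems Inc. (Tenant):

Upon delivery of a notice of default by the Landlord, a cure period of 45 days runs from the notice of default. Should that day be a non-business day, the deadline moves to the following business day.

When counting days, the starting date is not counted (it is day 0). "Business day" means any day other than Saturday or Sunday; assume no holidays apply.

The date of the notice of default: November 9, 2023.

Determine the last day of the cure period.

Adding 45 calendar days to November 9, 2023 gives December 24, 2023, which is the last day of the cure period. That falls on a Sunday, so it rolls to the next business day, Monday, December 25, 2023.

December 25, 2023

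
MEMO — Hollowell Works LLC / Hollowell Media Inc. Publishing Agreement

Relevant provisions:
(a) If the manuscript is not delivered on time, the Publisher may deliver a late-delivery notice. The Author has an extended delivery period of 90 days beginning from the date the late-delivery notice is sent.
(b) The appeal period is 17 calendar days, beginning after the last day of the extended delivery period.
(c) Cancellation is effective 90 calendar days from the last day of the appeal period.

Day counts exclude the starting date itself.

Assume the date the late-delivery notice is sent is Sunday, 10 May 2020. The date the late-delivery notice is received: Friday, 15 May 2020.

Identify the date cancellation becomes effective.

The last day of the extended delivery period: 90 calendar days after 10 May 2020 is 8 August 2020.
Adding 17 calendar days to 8 August 2020 gives 25 August 2020, which is the last day of the appeal period.
The date cancellation becomes effective: 90 calendar days after 25 August 2020 is 23 November 2020.

23 November 2020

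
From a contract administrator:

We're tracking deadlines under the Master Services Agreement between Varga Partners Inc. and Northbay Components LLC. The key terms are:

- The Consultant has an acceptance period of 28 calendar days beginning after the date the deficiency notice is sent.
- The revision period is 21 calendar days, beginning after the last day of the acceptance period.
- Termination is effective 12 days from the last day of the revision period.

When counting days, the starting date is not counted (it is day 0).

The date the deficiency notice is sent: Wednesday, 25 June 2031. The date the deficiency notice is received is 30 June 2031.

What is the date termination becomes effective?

The last day of the acceptance period: 25 June 2031 + 28 days = 23 July 2031.
The last day of the revision period: 21 calendar days after 23 July 2031 is 13 August 2031.
The date termination becomes effective: 12 calendar days after 13 August 2031 is 25 August 2031.

25 August 2031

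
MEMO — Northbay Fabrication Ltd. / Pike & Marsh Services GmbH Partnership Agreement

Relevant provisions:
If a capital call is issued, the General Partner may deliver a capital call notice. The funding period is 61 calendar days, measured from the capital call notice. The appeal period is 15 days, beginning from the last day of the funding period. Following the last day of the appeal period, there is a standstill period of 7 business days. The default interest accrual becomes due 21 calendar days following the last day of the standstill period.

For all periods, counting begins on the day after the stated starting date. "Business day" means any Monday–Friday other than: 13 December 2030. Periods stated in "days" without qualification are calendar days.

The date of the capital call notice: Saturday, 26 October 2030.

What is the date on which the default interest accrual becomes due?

11 February 2031

The last day of the funding period: 61 calendar days after 26 October 2030 is 26 December 2030.
Adding 15 calendar days to 26 December 2030 gives 10 January 2031, which is the last day of the appeal period.
From Friday, 10 January 2031, 7 business days (Jan 13, Jan 14, Jan 15, Jan 16, Jan 17, Jan 20, Jan 21, skipping weekends) brings us to Tuesday, 21 January 2031, which is the last day of the standstill period.
Adding 21 calendar days to 21 January 2031 gives 11 February 2031, which is the date on which the default interest accrual becomes due.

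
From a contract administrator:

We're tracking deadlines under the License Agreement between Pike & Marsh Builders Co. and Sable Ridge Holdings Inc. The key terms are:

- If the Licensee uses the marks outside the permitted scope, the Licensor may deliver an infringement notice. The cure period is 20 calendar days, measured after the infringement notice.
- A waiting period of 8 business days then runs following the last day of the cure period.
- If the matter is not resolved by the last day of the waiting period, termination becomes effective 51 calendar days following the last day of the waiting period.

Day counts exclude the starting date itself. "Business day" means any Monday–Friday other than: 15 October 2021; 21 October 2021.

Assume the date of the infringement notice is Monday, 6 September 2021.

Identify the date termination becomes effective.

26 November 2021

The last day of the cure period: 6 September 2021 + 20 days = 26 September 2021.
The last day of the waiting period: counting 8 business days from Sunday, 26 September 2021 (Sep 27, Sep 28, Sep 29, Sep 30, Oct 1, Oct 4, Oct 5, Oct 6, skipping weekends) reaches Wednesday, 6 October 2021.
The date termination becomes effective: 6 October 2021 + 51 days = 26 November 2021.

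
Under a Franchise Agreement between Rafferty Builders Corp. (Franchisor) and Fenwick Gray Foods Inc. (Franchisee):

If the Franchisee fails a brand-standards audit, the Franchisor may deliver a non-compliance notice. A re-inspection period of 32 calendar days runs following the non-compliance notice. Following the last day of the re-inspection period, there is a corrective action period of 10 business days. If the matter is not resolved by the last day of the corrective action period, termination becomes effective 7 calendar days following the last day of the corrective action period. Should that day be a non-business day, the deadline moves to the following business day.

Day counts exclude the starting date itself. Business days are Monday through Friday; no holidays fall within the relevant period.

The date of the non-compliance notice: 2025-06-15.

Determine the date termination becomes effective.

Adding 32 calendar days to 2025-06-15 gives 2025-07-17, which is the last day of the re-inspection period.
From Thursday, 2025-07-17, 10 business days (Jul 18, Jul 21, Jul 22, Jul 23, Jul 24, Jul 25, Jul 28, Jul 29, Jul 30, Jul 31, skipping weekends) brings us to Thursday, 2025-07-31, which is the last day of the corrective action period.
Adding 7 calendar days to 2025-07-31 gives 2025-08-07, which is the date termination becomes effective. 2025-08-07 is a Thursday, so no roll-forward applies.

2025-08-07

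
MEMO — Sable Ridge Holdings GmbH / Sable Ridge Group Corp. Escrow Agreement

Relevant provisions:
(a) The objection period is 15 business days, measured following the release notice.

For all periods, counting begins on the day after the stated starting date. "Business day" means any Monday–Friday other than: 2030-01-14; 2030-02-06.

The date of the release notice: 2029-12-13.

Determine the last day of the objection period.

2030-01-03

The last day of the objection period: counting 15 business days from Thursday, 2029-12-13 (Dec 14, Dec 17, Dec 18, Dec 19, …, Jan 1, Jan 2, Jan 3, skipping weekends) reaches Thursday, 2030-01-03.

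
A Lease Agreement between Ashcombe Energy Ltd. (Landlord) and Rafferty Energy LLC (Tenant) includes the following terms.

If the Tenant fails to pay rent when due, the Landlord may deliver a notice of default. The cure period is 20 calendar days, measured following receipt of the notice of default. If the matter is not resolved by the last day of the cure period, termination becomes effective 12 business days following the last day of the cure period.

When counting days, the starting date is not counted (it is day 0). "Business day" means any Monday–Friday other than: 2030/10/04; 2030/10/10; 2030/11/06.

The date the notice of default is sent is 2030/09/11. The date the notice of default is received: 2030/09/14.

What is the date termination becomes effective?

Adding 20 calendar days to 2030/09/14 gives 2030/10/04, which is the last day of the cure period.
The date termination becomes effective: counting 12 business days from Friday, 2030/10/04 (Oct 7, Oct 8, Oct 9, Oct 11, …, Oct 21, Oct 22, Oct 23, skipping weekends and the listed holiday on Oct 10) reaches Wednesday, 2030/10/23.

2030/10/23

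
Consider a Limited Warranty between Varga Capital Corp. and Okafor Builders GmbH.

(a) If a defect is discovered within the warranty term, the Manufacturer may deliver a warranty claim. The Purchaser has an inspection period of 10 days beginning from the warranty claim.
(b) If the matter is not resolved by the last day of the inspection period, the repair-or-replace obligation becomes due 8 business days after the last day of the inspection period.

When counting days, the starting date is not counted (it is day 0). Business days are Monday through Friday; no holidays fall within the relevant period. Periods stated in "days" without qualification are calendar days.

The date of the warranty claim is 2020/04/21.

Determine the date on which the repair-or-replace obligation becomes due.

The last day of the inspection period: 2020/04/21 + 10 days = 2020/05/01.
From Friday, 2020/05/01, 8 business days (May 4, May 5, May 6, May 7, May 8, May 11, May 12, May 13, skipping weekends) brings us to Wednesday, 2020/05/13, which is the date on which the repair-or-replace obligation becomes due.

2020/05/13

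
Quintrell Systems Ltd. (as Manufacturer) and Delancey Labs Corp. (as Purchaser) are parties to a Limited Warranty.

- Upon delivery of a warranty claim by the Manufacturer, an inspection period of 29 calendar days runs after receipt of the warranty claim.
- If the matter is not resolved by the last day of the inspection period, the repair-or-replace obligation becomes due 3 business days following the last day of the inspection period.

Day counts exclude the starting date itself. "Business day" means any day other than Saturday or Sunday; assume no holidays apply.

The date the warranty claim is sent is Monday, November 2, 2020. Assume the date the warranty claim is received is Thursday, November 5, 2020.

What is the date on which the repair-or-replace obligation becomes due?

December 9, 2020

Adding 29 calendar days to November 5, 2020 gives December 4, 2020, which is the last day of the inspection period.
From Friday, December 4, 2020, 3 business days (Dec 7, Dec 8, Dec 9, skipping weekends) brings us to Wednesday, December 9, 2020, which is the date on which the repair-or-replace obligation becomes due.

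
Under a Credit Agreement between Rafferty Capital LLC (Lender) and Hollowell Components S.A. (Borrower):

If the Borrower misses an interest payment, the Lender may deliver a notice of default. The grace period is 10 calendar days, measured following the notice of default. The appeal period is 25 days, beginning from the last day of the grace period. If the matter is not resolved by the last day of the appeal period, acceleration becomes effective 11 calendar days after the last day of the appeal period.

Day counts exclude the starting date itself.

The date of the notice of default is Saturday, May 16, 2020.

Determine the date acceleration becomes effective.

Jul 1, 2020

Adding 10 calendar days to May 16, 2020 gives May 26, 2020, which is the last day of the grace period.
The last day of the appeal period: May 26, 2020 + 25 days = Jun 20, 2020.
The date acceleration becomes effective: 11 calendar days after Jun 20, 2020 is Jul 1, 2020.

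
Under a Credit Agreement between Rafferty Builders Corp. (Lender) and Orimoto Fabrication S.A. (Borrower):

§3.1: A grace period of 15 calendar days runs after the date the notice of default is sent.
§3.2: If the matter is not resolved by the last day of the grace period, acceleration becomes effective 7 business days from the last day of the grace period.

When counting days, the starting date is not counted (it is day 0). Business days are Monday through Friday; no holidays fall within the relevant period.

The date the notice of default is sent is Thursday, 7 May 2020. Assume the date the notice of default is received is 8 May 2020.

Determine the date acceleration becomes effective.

The last day of the grace period: 15 calendar days after 7 May 2020 is 22 May 2020.
The date acceleration becomes effective: counting 7 business days from Friday, 22 May 2020 (May 25, May 26, May 27, May 28, May 29, Jun 1, Jun 2, skipping weekends) reaches Tuesday, 2 June 2020.

2 June 2020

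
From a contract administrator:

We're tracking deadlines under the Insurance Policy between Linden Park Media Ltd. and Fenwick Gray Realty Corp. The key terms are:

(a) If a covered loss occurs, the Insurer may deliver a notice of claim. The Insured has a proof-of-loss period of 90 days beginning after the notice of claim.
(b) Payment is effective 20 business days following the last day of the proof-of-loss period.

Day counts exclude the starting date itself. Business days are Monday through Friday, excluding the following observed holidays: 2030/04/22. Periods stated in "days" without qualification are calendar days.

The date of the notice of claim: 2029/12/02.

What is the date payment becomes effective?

2030/03/29

Adding 90 calendar days to 2029/12/02 gives 2030/03/02, which is the last day of the proof-of-loss period.
The date payment becomes effective: 20 business days after Saturday, 2030/03/02, skipping weekends — Mar 4, Mar 5, Mar 6, Mar 7, …, Mar 27, Mar 28, Mar 29 — lands on Friday, 2030/03/29.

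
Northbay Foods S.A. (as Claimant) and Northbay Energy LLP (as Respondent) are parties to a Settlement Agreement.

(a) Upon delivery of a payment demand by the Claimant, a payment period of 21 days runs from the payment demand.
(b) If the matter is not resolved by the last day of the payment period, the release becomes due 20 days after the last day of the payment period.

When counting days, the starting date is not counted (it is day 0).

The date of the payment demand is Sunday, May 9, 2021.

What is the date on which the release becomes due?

Jun 19, 2021

Adding 21 calendar days to May 9, 2021 gives May 30, 2021, which is the last day of the payment period.
The date on which the release becomes due: 20 calendar days after May 30, 2021 is Jun 19, 2021.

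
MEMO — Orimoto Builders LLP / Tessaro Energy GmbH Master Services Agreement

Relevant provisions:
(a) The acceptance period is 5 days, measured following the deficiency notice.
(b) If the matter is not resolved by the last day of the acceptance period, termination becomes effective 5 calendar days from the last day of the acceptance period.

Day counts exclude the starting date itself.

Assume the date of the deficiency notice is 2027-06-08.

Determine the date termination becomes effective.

2027-06-18

Adding 5 calendar days to 2027-06-08 gives 2027-06-13, which is the last day of the acceptance period.
The date termination becomes effective: 5 calendar days after 2027-06-13 is 2027-06-18.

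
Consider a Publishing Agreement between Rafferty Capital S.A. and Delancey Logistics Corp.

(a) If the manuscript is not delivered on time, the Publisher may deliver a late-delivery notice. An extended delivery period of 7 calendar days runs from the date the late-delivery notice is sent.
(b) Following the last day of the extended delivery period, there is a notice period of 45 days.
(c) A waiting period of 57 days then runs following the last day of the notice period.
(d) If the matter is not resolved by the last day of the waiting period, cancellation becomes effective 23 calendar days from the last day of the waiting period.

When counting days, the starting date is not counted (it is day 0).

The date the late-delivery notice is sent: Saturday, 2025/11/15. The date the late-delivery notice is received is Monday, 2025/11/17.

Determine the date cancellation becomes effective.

2026/03/27

The last day of the extended delivery period: 7 calendar days after 2025/11/15 is 2025/11/22.
Adding 45 calendar days to 2025/11/22 gives 2026/01/06, which is the last day of the notice period.
The last day of the waiting period: 57 calendar days after 2026/01/06 is 2026/03/04.
Adding 23 calendar days to 2026/03/04 gives 2026/03/27, which is the date cancellation becomes effective.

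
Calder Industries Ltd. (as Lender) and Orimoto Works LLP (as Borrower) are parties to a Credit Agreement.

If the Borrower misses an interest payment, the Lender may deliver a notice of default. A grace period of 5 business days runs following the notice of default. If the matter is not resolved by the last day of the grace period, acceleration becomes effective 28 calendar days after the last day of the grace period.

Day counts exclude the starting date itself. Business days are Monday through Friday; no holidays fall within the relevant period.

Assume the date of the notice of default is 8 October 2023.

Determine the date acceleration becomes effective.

10 November 2023

The last day of the grace period: 5 business days after Sunday, 8 October 2023, skipping weekends — Oct 9, Oct 10, Oct 11, Oct 12, Oct 13 — lands on Friday, 13 October 2023.
The date acceleration becomes effective: 28 calendar days after 13 October 2023 is 10 November 2023.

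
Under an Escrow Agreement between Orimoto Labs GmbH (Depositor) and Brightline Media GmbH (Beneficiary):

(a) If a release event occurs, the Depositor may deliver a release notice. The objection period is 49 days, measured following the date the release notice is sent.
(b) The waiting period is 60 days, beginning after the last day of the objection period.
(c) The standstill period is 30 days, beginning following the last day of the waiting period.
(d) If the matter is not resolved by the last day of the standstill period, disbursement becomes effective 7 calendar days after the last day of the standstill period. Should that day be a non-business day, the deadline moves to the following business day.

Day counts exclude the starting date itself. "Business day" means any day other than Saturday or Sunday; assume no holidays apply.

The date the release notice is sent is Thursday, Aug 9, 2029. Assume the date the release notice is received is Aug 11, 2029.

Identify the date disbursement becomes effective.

The last day of the objection period: Aug 9, 2029 + 49 days = Sep 27, 2029.
The last day of the waiting period: 60 calendar days after Sep 27, 2029 is Nov 26, 2029.
Adding 30 calendar days to Nov 26, 2029 gives Dec 26, 2029, which is the last day of the standstill period.
The date disbursement becomes effective: Dec 26, 2029 + 7 days = Jan 2, 2030. Jan 2, 2030 is a Wednesday, so no roll-forward applies.

Jan 2, 2030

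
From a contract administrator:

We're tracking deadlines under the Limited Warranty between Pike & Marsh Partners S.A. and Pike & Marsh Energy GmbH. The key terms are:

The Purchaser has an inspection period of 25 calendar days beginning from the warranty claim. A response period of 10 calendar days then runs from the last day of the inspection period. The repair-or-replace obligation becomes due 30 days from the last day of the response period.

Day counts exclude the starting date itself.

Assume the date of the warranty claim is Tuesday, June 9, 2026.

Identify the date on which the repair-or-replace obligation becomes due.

August 13, 2026

The last day of the inspection period: June 9, 2026 + 25 days = July 4, 2026.
The last day of the response period: July 4, 2026 + 10 days = July 14, 2026.
The date on which the repair-or-replace obligation becomes due: July 14, 2026 + 30 days = August 13, 2026.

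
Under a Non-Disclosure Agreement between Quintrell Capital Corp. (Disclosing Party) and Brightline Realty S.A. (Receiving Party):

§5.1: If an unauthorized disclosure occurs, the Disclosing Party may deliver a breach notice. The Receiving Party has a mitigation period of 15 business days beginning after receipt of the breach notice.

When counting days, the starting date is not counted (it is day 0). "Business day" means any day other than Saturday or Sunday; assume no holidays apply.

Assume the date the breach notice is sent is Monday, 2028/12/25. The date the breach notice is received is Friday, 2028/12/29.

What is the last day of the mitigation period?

2029/01/19

The last day of the mitigation period: 15 business days after Friday, 2028/12/29, skipping weekends — Jan 1, Jan 2, Jan 3, Jan 4, …, Jan 17, Jan 18, Jan 19 — lands on Friday, 2029/01/19.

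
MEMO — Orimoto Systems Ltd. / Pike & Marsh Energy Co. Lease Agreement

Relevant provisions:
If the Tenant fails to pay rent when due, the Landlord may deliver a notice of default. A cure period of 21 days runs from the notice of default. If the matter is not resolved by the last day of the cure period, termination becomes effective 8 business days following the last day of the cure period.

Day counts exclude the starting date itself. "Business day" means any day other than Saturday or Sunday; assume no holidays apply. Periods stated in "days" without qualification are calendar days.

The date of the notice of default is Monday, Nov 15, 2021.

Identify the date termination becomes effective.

Dec 16, 2021

Adding 21 calendar days to Nov 15, 2021 gives Dec 6, 2021, which is the last day of the cure period.
The date termination becomes effective: counting 8 business days from Monday, Dec 6, 2021 (Dec 7, Dec 8, Dec 9, Dec 10, Dec 13, Dec 14, Dec 15, Dec 16, skipping weekends) reaches Thursday, Dec 16, 2021.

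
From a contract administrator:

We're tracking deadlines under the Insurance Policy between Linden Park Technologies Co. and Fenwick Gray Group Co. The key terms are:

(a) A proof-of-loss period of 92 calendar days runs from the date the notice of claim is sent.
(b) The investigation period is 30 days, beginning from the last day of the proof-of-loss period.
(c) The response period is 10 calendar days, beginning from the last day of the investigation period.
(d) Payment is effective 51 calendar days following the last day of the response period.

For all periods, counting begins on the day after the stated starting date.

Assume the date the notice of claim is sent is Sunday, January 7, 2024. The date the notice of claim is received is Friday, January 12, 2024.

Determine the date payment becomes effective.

July 8, 2024

The last day of the proof-of-loss period: 92 calendar days after January 7, 2024 is April 8, 2024.
Adding 30 calendar days to April 8, 2024 gives May 8, 2024, which is the last day of the investigation period.
Adding 10 calendar days to May 8, 2024 gives May 18, 2024, which is the last day of the response period.
The date payment becomes effective: 51 calendar days after May 18, 2024 is July 8, 2024.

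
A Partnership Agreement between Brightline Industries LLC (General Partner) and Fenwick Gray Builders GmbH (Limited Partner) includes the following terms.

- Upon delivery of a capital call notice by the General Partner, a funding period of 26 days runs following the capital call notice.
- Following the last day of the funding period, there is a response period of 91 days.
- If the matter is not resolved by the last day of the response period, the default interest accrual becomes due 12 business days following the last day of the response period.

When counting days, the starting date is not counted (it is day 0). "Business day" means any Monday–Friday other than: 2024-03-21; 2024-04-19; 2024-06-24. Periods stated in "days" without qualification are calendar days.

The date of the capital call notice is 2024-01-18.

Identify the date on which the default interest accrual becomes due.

2024-05-30

The last day of the funding period: 2024-01-18 + 26 days = 2024-02-13.
Adding 91 calendar days to 2024-02-13 gives 2024-05-14, which is the last day of the response period.
The date on which the default interest accrual becomes due: 12 business days after Tuesday, 2024-05-14, skipping weekends — May 15, May 16, May 17, May 20, …, May 28, May 29, May 30 — lands on Thursday, 2024-05-30.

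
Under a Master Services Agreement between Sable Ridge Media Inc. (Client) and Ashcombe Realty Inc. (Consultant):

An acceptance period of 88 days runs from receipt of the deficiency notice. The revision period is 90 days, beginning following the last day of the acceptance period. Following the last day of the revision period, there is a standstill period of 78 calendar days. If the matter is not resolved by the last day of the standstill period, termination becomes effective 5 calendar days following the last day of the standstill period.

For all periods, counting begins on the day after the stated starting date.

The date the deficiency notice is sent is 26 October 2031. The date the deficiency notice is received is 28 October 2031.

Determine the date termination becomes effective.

Adding 88 calendar days to 28 October 2031 gives 24 January 2032, which is the last day of the acceptance period.
The last day of the revision period: 90 calendar days after 24 January 2032 is 23 April 2032.
Adding 78 calendar days to 23 April 2032 gives 10 July 2032, which is the last day of the standstill period.
The date termination becomes effective: 5 calendar days after 10 July 2032 is 15 July 2032.

15 July 2032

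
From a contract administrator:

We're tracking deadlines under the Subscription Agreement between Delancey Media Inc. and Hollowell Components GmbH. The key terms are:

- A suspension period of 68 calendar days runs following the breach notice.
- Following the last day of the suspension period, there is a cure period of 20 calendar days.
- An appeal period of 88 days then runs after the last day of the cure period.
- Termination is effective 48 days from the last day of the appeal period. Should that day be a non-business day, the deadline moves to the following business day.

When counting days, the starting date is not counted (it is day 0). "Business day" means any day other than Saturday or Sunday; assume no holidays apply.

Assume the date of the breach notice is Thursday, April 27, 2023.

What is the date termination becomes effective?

The last day of the suspension period: 68 calendar days after April 27, 2023 is July 4, 2023.
The last day of the cure period: 20 calendar days after July 4, 2023 is July 24, 2023.
The last day of the appeal period: 88 calendar days after July 24, 2023 is October 20, 2023.
The date termination becomes effective: October 20, 2023 + 48 days = December 7, 2023. December 7, 2023 is a Thursday, so no roll-forward applies.

December 7, 2023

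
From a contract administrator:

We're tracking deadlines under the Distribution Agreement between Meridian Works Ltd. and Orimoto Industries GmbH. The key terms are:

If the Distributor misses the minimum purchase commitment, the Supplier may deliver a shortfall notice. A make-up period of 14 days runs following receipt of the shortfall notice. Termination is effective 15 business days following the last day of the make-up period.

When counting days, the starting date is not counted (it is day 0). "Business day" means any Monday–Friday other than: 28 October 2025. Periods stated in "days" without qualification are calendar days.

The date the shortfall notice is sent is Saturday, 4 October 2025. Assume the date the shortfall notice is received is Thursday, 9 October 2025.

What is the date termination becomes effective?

The last day of the make-up period: 9 October 2025 + 14 days = 23 October 2025.
The date termination becomes effective: 15 business days after Thursday, 23 October 2025, skipping weekends and the listed holiday on Oct 28 — Oct 24, Oct 27, Oct 29, Oct 30, …, Nov 12, Nov 13, Nov 14 — lands on Friday, 14 November 2025.

14 November 2025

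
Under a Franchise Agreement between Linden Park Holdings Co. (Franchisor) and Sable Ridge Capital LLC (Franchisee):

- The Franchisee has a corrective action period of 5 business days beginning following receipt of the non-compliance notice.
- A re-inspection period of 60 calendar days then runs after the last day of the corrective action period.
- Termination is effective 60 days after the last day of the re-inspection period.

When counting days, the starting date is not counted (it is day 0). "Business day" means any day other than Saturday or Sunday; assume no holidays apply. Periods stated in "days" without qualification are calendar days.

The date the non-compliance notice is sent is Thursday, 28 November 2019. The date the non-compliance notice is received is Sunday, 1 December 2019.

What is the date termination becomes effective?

4 April 2020

The last day of the corrective action period: counting 5 business days from Sunday, 1 December 2019 (Dec 2, Dec 3, Dec 4, Dec 5, Dec 6, skipping weekends) reaches Friday, 6 December 2019.
The last day of the re-inspection period: 60 calendar days after 6 December 2019 is 4 February 2020.
The date termination becomes effective: 4 February 2020 + 60 days = 4 April 2020.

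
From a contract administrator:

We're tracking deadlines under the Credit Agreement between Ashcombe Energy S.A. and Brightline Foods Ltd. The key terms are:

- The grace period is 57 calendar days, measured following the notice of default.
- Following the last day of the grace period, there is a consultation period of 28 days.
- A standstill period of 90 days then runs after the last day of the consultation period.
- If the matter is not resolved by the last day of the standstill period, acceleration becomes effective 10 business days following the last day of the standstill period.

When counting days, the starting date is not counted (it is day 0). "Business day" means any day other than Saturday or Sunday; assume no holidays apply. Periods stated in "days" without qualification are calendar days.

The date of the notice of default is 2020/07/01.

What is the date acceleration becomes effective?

2021/01/06

The last day of the grace period: 57 calendar days after 2020/07/01 is 2020/08/27.
The last day of the consultation period: 2020/08/27 + 28 days = 2020/09/24.
The last day of the standstill period: 2020/09/24 + 90 days = 2020/12/23.
The date acceleration becomes effective: counting 10 business days from Wednesday, 2020/12/23 (Dec 24, Dec 25, Dec 28, Dec 29, Dec 30, Dec 31, Jan 1, Jan 4, Jan 5, Jan 6, skipping weekends) reaches Wednesday, 2021/01/06.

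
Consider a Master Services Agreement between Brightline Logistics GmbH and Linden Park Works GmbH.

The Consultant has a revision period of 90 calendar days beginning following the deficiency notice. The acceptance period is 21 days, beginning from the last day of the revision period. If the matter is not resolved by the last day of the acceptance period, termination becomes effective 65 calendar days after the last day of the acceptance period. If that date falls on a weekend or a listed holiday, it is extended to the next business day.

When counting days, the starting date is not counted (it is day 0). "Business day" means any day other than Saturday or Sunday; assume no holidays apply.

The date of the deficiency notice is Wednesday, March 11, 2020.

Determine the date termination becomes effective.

September 3, 2020

The last day of the revision period: March 11, 2020 + 90 days = June 9, 2020.
The last day of the acceptance period: June 9, 2020 + 21 days = June 30, 2020.
Adding 65 calendar days to June 30, 2020 gives September 3, 2020, which is the date termination becomes effective. September 3, 2020 is a Thursday, so no roll-forward applies.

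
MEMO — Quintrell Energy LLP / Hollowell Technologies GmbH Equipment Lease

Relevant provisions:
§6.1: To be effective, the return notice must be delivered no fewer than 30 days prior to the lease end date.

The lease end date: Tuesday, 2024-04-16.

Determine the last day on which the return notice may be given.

2024-03-17

Counting back 30 calendar days from 2024-04-16 gives 2024-03-17.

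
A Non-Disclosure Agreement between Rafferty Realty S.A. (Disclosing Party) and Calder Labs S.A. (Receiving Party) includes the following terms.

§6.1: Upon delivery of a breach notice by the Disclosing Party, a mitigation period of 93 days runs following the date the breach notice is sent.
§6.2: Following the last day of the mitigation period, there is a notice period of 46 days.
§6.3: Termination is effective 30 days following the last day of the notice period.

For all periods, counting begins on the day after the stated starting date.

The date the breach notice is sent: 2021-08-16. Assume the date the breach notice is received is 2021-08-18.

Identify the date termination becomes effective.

2022-02-01

The last day of the mitigation period: 93 calendar days after 2021-08-16 is 2021-11-17.
The last day of the notice period: 2021-11-17 + 46 days = 2022-01-02.
The date termination becomes effective: 2022-01-02 + 30 days = 2022-02-01.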